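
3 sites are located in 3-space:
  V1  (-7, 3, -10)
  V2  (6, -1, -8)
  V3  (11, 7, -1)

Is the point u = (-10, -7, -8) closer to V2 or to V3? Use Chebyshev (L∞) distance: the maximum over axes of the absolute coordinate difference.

V2

d(u,V2) = max(16, 6, 0) = 16
d(u,V3) = max(21, 14, 7) = 21
16 < 21, so V2 is closer.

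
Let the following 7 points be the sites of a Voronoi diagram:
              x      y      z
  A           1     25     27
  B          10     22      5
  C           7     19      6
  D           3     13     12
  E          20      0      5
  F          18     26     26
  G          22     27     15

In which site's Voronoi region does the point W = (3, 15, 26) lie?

Compare squared distances (the ordering matches that of the actual distances):
|WA|² = 4 + 100 + 1 = 105
|WB|² = 49 + 49 + 441 = 539
|WC|² = 16 + 16 + 400 = 432
|WD|² = 0 + 4 + 196 = 200
|WE|² = 289 + 225 + 441 = 955
|WF|² = 225 + 121 + 0 = 346
|WG|² = 361 + 144 + 121 = 626
The smallest is to A, so W lies in the Voronoi region of A.

A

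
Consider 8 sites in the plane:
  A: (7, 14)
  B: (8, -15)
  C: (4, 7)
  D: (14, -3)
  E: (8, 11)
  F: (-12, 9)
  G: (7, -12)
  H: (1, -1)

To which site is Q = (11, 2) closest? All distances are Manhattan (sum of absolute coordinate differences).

d(Q,A) = 4 + 12 = 16
d(Q,B) = 3 + 17 = 20
d(Q,C) = 7 + 5 = 12
d(Q,D) = 3 + 5 = 8
d(Q,E) = 3 + 9 = 12
d(Q,F) = 23 + 7 = 30
d(Q,G) = 4 + 14 = 18
d(Q,H) = 10 + 3 = 13
Minimum is at D.

D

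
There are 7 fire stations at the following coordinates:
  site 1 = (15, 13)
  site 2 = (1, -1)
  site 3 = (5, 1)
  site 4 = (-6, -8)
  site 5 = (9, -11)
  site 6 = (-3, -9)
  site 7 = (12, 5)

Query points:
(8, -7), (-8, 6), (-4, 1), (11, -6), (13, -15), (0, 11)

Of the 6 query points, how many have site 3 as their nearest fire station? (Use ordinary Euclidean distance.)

1

(8, -7) — d² to each: site 1:449, site 2:85, site 3:73, site 4:197, site 5:17, site 6:125, site 7:160 → nearest is site 5
(-8, 6) — d² to each: site 1:578, site 2:130, site 3:194, site 4:200, site 5:578, site 6:250, site 7:401 → nearest is site 2
(-4, 1) — d² to each: site 1:505, site 2:29, site 3:81, site 4:85, site 5:313, site 6:101, site 7:272 → nearest is site 2
(11, -6) — d² to each: site 1:377, site 2:125, site 3:85, site 4:293, site 5:29, site 6:205, site 7:122 → nearest is site 5
(13, -15) — d² to each: site 1:788, site 2:340, site 3:320, site 4:410, site 5:32, site 6:292, site 7:401 → nearest is site 5
(0, 11) — d² to each: site 1:229, site 2:145, site 3:125, site 4:397, site 5:565, site 6:409, site 7:180 → nearest is site 3
1 of the 6 points has site 3 as nearest.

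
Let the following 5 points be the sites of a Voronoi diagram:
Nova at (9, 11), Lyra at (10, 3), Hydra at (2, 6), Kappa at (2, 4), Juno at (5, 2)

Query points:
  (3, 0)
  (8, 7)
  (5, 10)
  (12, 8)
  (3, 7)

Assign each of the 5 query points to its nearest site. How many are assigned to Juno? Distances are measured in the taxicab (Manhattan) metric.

1

(3, 0) — d to each: Nova:17, Lyra:10, Hydra:7, Kappa:5, Juno:4 → nearest is Juno
(8, 7) — d to each: Nova:5, Lyra:6, Hydra:7, Kappa:9, Juno:8 → nearest is Nova
(5, 10) — d to each: Nova:5, Lyra:12, Hydra:7, Kappa:9, Juno:8 → nearest is Nova
(12, 8) — d to each: Nova:6, Lyra:7, Hydra:12, Kappa:14, Juno:13 → nearest is Nova
(3, 7) — d to each: Nova:10, Lyra:11, Hydra:2, Kappa:4, Juno:7 → nearest is Hydra
1 of the 5 points has Juno as nearest.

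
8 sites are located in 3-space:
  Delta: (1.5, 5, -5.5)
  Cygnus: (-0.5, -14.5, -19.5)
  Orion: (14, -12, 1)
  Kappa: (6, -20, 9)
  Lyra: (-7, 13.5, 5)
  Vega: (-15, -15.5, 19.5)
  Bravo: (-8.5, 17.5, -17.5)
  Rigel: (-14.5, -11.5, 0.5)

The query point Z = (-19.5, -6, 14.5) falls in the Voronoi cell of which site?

Squared Euclidean distances:
d²(Z, Delta) = (-19.5−1.5)² + (-6−5)² + (14.5−(-5.5))² = 441 + 121 + 400 = 962
d²(Z, Cygnus) = (-19.5−(-0.5))² + (-6−(-14.5))² + (14.5−(-19.5))² = 361 + 72.25 + 1156 = 1589.25
d²(Z, Orion) = (-19.5−14)² + (-6−(-12))² + (14.5−1)² = 1122.25 + 36 + 182.25 = 1340.5
d²(Z, Kappa) = (-19.5−6)² + (-6−(-20))² + (14.5−9)² = 650.25 + 196 + 30.25 = 876.5
d²(Z, Lyra) = (-19.5−(-7))² + (-6−13.5)² + (14.5−5)² = 156.25 + 380.25 + 90.25 = 626.75
d²(Z, Vega) = (-19.5−(-15))² + (-6−(-15.5))² + (14.5−19.5)² = 20.25 + 90.25 + 25 = 135.5
d²(Z, Bravo) = (-19.5−(-8.5))² + (-6−17.5)² + (14.5−(-17.5))² = 121 + 552.25 + 1024 = 1697.25
d²(Z, Rigel) = (-19.5−(-14.5))² + (-6−(-11.5))² + (14.5−0.5)² = 25 + 30.25 + 196 = 251.25
Minimum is at Vega.

Vega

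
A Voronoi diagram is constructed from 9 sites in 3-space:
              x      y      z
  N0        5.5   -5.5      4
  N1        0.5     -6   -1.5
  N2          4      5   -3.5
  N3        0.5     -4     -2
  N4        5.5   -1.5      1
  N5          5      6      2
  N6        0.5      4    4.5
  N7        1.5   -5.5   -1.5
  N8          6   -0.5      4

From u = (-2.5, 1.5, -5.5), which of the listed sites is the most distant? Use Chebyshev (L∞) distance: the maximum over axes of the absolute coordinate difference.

d(u,N0) = max(8, 7, 9.5) = 9.5
d(u,N1) = max(3, 7.5, 4) = 7.5
d(u,N2) = max(6.5, 3.5, 2) = 6.5
d(u,N3) = max(3, 5.5, 3.5) = 5.5
d(u,N4) = max(8, 3, 6.5) = 8
d(u,N5) = max(7.5, 4.5, 7.5) = 7.5
d(u,N6) = max(3, 2.5, 10) = 10
d(u,N7) = max(4, 7, 4) = 7
d(u,N8) = max(8.5, 2, 9.5) = 9.5
The largest is to N6.

N6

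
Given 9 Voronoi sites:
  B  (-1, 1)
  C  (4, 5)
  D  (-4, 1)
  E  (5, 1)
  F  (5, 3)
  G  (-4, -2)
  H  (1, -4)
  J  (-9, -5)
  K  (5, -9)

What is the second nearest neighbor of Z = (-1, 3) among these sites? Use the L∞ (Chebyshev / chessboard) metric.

D

d(Z,B) = max(0, 2) = 2
d(Z,C) = max(5, 2) = 5
d(Z,D) = max(3, 2) = 3
d(Z,E) = max(6, 2) = 6
d(Z,F) = max(6, 0) = 6
d(Z,G) = max(3, 5) = 5
d(Z,H) = max(2, 7) = 7
d(Z,J) = max(8, 8) = 8
d(Z,K) = max(6, 12) = 12
Sorted ascending: B, D, C, … — the second-nearest is D.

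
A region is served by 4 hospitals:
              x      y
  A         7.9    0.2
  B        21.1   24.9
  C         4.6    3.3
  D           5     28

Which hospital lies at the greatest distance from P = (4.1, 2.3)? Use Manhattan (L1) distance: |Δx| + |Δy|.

B

d(P,A) = |4.1−7.9| + |2.3−0.2| = 3.8 + 2.1 = 5.9
d(P,B) = |4.1−21.1| + |2.3−24.9| = 17 + 22.6 = 39.6
d(P,C) = |4.1−4.6| + |2.3−3.3| = 0.5 + 1 = 1.5
d(P,D) = |4.1−5| + |2.3−28| = 0.9 + 25.7 = 26.6
The largest is to B.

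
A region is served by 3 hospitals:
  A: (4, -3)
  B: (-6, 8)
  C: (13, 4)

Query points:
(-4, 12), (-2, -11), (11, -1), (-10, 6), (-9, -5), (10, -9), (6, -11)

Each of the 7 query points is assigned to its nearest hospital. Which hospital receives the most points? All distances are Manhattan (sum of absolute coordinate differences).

(-4, 12) — d to each: A:23, B:6, C:25 → nearest is B
(-2, -11) — d to each: A:14, B:23, C:30 → nearest is A
(11, -1) — d to each: A:9, B:26, C:7 → nearest is C
(-10, 6) — d to each: A:23, B:6, C:25 → nearest is B
(-9, -5) — d to each: A:15, B:16, C:31 → nearest is A
(10, -9) — d to each: A:12, B:33, C:16 → nearest is A
(6, -11) — d to each: A:10, B:31, C:22 → nearest is A
Tally — A:4, B:2, C:1. A captures the most (4).

A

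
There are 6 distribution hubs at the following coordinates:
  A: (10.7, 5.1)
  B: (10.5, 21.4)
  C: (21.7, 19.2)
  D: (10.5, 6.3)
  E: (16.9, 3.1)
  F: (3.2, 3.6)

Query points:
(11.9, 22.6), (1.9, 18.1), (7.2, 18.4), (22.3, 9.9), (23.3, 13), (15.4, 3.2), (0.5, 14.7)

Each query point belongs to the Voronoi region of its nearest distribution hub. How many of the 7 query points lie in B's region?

(11.9, 22.6) — d² to each: A:307.69, B:3.4, C:107.6, D:267.65, E:405.25, F:436.69 → nearest is B
(1.9, 18.1) — d² to each: A:246.44, B:84.85, C:393.25, D:213.2, E:450, F:211.94 → nearest is B
(7.2, 18.4) — d² to each: A:189.14, B:19.89, C:210.89, D:157.3, E:328.18, F:235.04 → nearest is B
(22.3, 9.9) — d² to each: A:157.6, B:271.49, C:86.85, D:152.2, E:75.4, F:404.5 → nearest is E
(23.3, 13) — d² to each: A:221.17, B:234.4, C:41, D:208.73, E:138.97, F:492.37 → nearest is C
(15.4, 3.2) — d² to each: A:25.7, B:355.25, C:295.69, D:33.62, E:2.26, F:149 → nearest is E
(0.5, 14.7) — d² to each: A:196.2, B:144.89, C:469.69, D:170.56, E:403.52, F:130.5 → nearest is F
3 of the 7 points have B as nearest.

3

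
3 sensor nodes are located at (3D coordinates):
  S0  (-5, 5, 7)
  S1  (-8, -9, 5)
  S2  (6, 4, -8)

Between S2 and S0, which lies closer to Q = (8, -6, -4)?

Compare squared distances:
|QS2|² = (8−6)² + (-6−4)² + (-4−(-8))² = 4 + 100 + 16 = 120
|QS0|² = (8−(-5))² + (-6−5)² + (-4−7)² = 169 + 121 + 121 = 411
120 < 411, so S2 is closer.

S2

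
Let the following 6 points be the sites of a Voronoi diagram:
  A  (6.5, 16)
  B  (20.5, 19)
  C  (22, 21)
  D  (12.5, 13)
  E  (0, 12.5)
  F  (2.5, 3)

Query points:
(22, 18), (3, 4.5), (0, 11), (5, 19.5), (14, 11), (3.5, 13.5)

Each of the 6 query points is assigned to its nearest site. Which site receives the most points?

(22, 18) — d² to each: A:244.25, B:3.25, C:9, D:115.25, E:514.25, F:605.25 → nearest is B
(3, 4.5) — d² to each: A:144.5, B:516.5, C:633.25, D:162.5, E:73, F:2.5 → nearest is F
(0, 11) — d² to each: A:67.25, B:484.25, C:584, D:160.25, E:2.25, F:70.25 → nearest is E
(5, 19.5) — d² to each: A:14.5, B:240.5, C:291.25, D:98.5, E:74, F:278.5 → nearest is A
(14, 11) — d² to each: A:81.25, B:106.25, C:164, D:6.25, E:198.25, F:196.25 → nearest is D
(3.5, 13.5) — d² to each: A:15.25, B:319.25, C:398.5, D:81.25, E:13.25, F:111.25 → nearest is E
Tally — A:1, B:1, D:1, E:2, F:1. E captures the most (2).

E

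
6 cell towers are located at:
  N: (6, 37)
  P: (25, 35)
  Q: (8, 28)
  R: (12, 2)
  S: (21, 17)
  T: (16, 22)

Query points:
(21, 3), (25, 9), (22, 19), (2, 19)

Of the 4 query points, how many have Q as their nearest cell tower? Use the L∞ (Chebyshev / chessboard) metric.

1

(21, 3) — d to each: N:34, P:32, Q:25, R:9, S:14, T:19 → nearest is R
(25, 9) — d to each: N:28, P:26, Q:19, R:13, S:8, T:13 → nearest is S
(22, 19) — d to each: N:18, P:16, Q:14, R:17, S:2, T:6 → nearest is S
(2, 19) — d to each: N:18, P:23, Q:9, R:17, S:19, T:14 → nearest is Q
1 of the 4 points has Q as nearest.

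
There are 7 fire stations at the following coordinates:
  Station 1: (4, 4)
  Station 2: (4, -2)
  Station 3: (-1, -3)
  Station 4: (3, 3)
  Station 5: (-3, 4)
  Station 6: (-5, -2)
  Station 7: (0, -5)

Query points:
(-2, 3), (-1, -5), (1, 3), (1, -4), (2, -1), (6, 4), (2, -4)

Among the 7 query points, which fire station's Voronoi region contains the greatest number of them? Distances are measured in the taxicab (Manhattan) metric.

(-2, 3) — d to each: Station 1:7, Station 2:11, Station 3:7, Station 4:5, Station 5:2, Station 6:8, Station 7:10 → nearest is Station 5
(-1, -5) — d to each: Station 1:14, Station 2:8, Station 3:2, Station 4:12, Station 5:11, Station 6:7, Station 7:1 → nearest is Station 7
(1, 3) — d to each: Station 1:4, Station 2:8, Station 3:8, Station 4:2, Station 5:5, Station 6:11, Station 7:9 → nearest is Station 4
(1, -4) — d to each: Station 1:11, Station 2:5, Station 3:3, Station 4:9, Station 5:12, Station 6:8, Station 7:2 → nearest is Station 7
(2, -1) — d to each: Station 1:7, Station 2:3, Station 3:5, Station 4:5, Station 5:10, Station 6:8, Station 7:6 → nearest is Station 2
(6, 4) — d to each: Station 1:2, Station 2:8, Station 3:14, Station 4:4, Station 5:9, Station 6:17, Station 7:15 → nearest is Station 1
(2, -4) — d to each: Station 1:10, Station 2:4, Station 3:4, Station 4:8, Station 5:13, Station 6:9, Station 7:3 → nearest is Station 7
Tally — Station 1:1, Station 2:1, Station 4:1, Station 5:1, Station 7:3. Station 7 captures the most (3).

Station 7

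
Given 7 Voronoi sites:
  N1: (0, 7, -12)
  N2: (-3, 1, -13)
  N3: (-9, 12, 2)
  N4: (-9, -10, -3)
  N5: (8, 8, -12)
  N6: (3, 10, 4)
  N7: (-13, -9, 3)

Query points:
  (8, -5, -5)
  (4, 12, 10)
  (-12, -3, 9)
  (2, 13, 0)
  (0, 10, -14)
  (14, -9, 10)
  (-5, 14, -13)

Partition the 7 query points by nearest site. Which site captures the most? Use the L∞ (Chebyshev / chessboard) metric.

(8, -5, -5) — d to each: N1:12, N2:11, N3:17, N4:17, N5:13, N6:15, N7:21 → nearest is N2
(4, 12, 10) — d to each: N1:22, N2:23, N3:13, N4:22, N5:22, N6:6, N7:21 → nearest is N6
(-12, -3, 9) — d to each: N1:21, N2:22, N3:15, N4:12, N5:21, N6:15, N7:6 → nearest is N7
(2, 13, 0) — d to each: N1:12, N2:13, N3:11, N4:23, N5:12, N6:4, N7:22 → nearest is N6
(0, 10, -14) — d to each: N1:3, N2:9, N3:16, N4:20, N5:8, N6:18, N7:19 → nearest is N1
(14, -9, 10) — d to each: N1:22, N2:23, N3:23, N4:23, N5:22, N6:19, N7:27 → nearest is N6
(-5, 14, -13) — d to each: N1:7, N2:13, N3:15, N4:24, N5:13, N6:17, N7:23 → nearest is N1
Tally — N1:2, N2:1, N6:3, N7:1. N6 captures the most (3).

N6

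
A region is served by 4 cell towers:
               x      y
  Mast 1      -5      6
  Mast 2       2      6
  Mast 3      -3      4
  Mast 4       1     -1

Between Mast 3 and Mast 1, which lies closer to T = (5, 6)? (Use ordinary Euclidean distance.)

Mast 3

Compare squared distances:
d²(T, Mast 3) = (5−(-3))² + (6−4)² = 64 + 4 = 68
d²(T, Mast 1) = (5−(-5))² + (6−6)² = 100 + 0 = 100
68 < 100, so Mast 3 is closer.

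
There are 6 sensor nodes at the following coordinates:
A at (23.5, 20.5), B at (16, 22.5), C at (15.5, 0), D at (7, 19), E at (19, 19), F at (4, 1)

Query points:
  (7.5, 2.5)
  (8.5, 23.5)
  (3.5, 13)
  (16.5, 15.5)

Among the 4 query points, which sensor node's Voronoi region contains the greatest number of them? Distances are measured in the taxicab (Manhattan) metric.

(7.5, 2.5) — d to each: A:34, B:28.5, C:10.5, D:17, E:28, F:5 → nearest is F
(8.5, 23.5) — d to each: A:18, B:8.5, C:30.5, D:6, E:15, F:27 → nearest is D
(3.5, 13) — d to each: A:27.5, B:22, C:25, D:9.5, E:21.5, F:12.5 → nearest is D
(16.5, 15.5) — d to each: A:12, B:7.5, C:16.5, D:13, E:6, F:27 → nearest is E
Tally — D:2, E:1, F:1. D captures the most (2).

D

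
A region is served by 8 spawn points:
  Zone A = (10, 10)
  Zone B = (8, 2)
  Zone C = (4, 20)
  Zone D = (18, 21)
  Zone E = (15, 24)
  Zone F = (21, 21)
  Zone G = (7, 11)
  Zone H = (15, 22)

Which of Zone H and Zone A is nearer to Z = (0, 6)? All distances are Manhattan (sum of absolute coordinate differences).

d(Z, Zone H) = |0−15| + |6−22| = 15 + 16 = 31
d(Z, Zone A) = |0−10| + |6−10| = 10 + 4 = 14
31 > 14, so Zone A is closer.

Zone A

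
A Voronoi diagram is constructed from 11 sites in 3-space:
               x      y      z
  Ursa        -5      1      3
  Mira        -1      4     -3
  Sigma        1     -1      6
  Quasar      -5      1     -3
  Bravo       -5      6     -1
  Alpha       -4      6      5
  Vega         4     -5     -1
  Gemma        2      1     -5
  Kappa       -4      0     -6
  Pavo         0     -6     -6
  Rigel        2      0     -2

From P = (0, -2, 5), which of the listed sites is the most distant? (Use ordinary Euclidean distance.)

Since √ is increasing, it suffices to compare squared distances:
d²(P, Ursa) = 25 + 9 + 4 = 38
d²(P, Mira) = 1 + 36 + 64 = 101
d²(P, Sigma) = 1 + 1 + 1 = 3
d²(P, Quasar) = 25 + 9 + 64 = 98
d²(P, Bravo) = 25 + 64 + 36 = 125
d²(P, Alpha) = 16 + 64 + 0 = 80
d²(P, Vega) = 16 + 9 + 36 = 61
d²(P, Gemma) = 4 + 9 + 100 = 113
d²(P, Kappa) = 16 + 4 + 121 = 141
d²(P, Pavo) = 0 + 16 + 121 = 137
d²(P, Rigel) = 4 + 4 + 49 = 57
The largest is to Kappa.

Kappa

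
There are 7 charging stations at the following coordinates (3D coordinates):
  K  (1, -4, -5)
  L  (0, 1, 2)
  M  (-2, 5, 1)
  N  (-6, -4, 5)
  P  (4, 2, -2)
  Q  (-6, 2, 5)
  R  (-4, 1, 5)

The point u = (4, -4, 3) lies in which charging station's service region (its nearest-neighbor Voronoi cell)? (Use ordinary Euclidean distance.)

Squared Euclidean distances:
|uK|² = 9 + 0 + 64 = 73
|uL|² = 16 + 25 + 1 = 42
|uM|² = 36 + 81 + 4 = 121
|uN|² = 100 + 0 + 4 = 104
|uP|² = 0 + 36 + 25 = 61
|uQ|² = 100 + 36 + 4 = 140
|uR|² = 64 + 25 + 4 = 93
Minimum is at L.

L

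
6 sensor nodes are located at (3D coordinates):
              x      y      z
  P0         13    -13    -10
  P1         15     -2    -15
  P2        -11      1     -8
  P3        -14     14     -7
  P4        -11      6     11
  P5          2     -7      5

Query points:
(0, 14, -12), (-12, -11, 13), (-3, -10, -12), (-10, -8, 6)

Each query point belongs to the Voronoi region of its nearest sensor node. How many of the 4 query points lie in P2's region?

(0, 14, -12) — d² to each: P0:902, P1:490, P2:306, P3:221, P4:714, P5:734 → nearest is P3
(-12, -11, 13) — d² to each: P0:1158, P1:1594, P2:586, P3:1029, P4:294, P5:276 → nearest is P5
(-3, -10, -12) — d² to each: P0:269, P1:397, P2:201, P3:722, P4:849, P5:323 → nearest is P2
(-10, -8, 6) — d² to each: P0:810, P1:1102, P2:278, P3:669, P4:222, P5:146 → nearest is P5
1 of the 4 points has P2 as nearest.

1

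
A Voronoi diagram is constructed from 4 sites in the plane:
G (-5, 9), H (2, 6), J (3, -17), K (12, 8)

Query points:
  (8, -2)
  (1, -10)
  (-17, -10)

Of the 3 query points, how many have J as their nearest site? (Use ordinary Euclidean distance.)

2

(8, -2) — d² to each: G:290, H:100, J:250, K:116 → nearest is H
(1, -10) — d² to each: G:397, H:257, J:53, K:445 → nearest is J
(-17, -10) — d² to each: G:505, H:617, J:449, K:1165 → nearest is J
2 of the 3 points have J as nearest.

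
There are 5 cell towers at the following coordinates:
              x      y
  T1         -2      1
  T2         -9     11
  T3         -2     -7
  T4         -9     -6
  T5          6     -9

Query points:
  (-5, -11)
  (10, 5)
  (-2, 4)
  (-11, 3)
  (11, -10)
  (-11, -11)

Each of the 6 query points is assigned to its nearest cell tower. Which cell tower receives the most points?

T1

(-5, -11) — d² to each: T1:153, T2:500, T3:25, T4:41, T5:125 → nearest is T3
(10, 5) — d² to each: T1:160, T2:397, T3:288, T4:482, T5:212 → nearest is T1
(-2, 4) — d² to each: T1:9, T2:98, T3:121, T4:149, T5:233 → nearest is T1
(-11, 3) — d² to each: T1:85, T2:68, T3:181, T4:85, T5:433 → nearest is T2
(11, -10) — d² to each: T1:290, T2:841, T3:178, T4:416, T5:26 → nearest is T5
(-11, -11) — d² to each: T1:225, T2:488, T3:97, T4:29, T5:293 → nearest is T4
Tally — T1:2, T2:1, T3:1, T4:1, T5:1. T1 captures the most (2).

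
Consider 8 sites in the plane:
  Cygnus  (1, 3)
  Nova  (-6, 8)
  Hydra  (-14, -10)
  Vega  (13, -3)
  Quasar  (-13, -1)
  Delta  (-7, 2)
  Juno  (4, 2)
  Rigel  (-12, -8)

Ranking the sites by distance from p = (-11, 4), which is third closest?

Compare squared distances (the ordering matches that of the actual distances):
d²(p, Cygnus) = (-11−1)² + (4−3)² = 144 + 1 = 145
d²(p, Nova) = (-11−(-6))² + (4−8)² = 25 + 16 = 41
d²(p, Hydra) = (-11−(-14))² + (4−(-10))² = 9 + 196 = 205
d²(p, Vega) = (-11−13)² + (4−(-3))² = 576 + 49 = 625
d²(p, Quasar) = (-11−(-13))² + (4−(-1))² = 4 + 25 = 29
d²(p, Delta) = (-11−(-7))² + (4−2)² = 16 + 4 = 20
d²(p, Juno) = (-11−4)² + (4−2)² = 225 + 4 = 229
d²(p, Rigel) = (-11−(-12))² + (4−(-8))² = 1 + 144 = 145
Sorted ascending: Delta, Quasar, Nova, Cygnus, … — the third-nearest is Nova.

Nova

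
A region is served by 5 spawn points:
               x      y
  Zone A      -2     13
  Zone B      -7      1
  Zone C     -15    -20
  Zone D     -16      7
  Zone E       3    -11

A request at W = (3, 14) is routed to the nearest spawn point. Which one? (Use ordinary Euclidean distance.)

Zone A

Squared Euclidean distances:
d²(W, Zone A) = (3−(-2))² + (14−13)² = 25 + 1 = 26
d²(W, Zone B) = (3−(-7))² + (14−1)² = 100 + 169 = 269
d²(W, Zone C) = (3−(-15))² + (14−(-20))² = 324 + 1156 = 1480
d²(W, Zone D) = (3−(-16))² + (14−7)² = 361 + 49 = 410
d²(W, Zone E) = (3−3)² + (14−(-11))² = 0 + 625 = 625
The smallest is to Zone A, so W lies in the Voronoi region of Zone A.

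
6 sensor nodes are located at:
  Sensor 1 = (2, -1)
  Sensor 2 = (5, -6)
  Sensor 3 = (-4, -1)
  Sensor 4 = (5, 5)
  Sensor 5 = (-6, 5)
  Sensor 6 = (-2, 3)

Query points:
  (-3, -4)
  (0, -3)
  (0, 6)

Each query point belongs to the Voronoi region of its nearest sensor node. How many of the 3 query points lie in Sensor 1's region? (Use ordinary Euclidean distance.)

1

(-3, -4) — d² to each: Sensor 1:34, Sensor 2:68, Sensor 3:10, Sensor 4:145, Sensor 5:90, Sensor 6:50 → nearest is Sensor 3
(0, -3) — d² to each: Sensor 1:8, Sensor 2:34, Sensor 3:20, Sensor 4:89, Sensor 5:100, Sensor 6:40 → nearest is Sensor 1
(0, 6) — d² to each: Sensor 1:53, Sensor 2:169, Sensor 3:65, Sensor 4:26, Sensor 5:37, Sensor 6:13 → nearest is Sensor 6
1 of the 3 points has Sensor 1 as nearest.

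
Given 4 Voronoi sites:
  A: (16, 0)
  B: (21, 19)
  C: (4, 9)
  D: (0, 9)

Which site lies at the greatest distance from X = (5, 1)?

Since √ is increasing, it suffices to compare squared distances:
|XA|² = (5−16)² + (1−0)² = 121 + 1 = 122
|XB|² = (5−21)² + (1−19)² = 256 + 324 = 580
|XC|² = (5−4)² + (1−9)² = 1 + 64 = 65
|XD|² = (5−0)² + (1−9)² = 25 + 64 = 89
The largest is to B.

B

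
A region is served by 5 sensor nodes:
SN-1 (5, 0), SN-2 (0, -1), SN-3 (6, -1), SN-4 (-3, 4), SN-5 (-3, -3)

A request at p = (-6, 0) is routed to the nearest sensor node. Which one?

SN-5

Compare squared distances (the ordering matches that of the actual distances):
d²(p, SN-1) = (-6−5)² + (0−0)² = 121 + 0 = 121
d²(p, SN-2) = (-6−0)² + (0−(-1))² = 36 + 1 = 37
d²(p, SN-3) = (-6−6)² + (0−(-1))² = 144 + 1 = 145
d²(p, SN-4) = (-6−(-3))² + (0−4)² = 9 + 16 = 25
d²(p, SN-5) = (-6−(-3))² + (0−(-3))² = 9 + 9 = 18
The smallest is to SN-5, so p lies in the Voronoi region of SN-5.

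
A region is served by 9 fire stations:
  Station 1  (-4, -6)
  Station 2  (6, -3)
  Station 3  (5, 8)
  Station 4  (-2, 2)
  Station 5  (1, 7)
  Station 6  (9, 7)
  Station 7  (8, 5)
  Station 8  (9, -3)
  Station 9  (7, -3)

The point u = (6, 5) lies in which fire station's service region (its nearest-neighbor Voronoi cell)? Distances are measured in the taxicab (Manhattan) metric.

Station 7

d(u, Station 1) = 10 + 11 = 21
d(u, Station 2) = 0 + 8 = 8
d(u, Station 3) = 1 + 3 = 4
d(u, Station 4) = 8 + 3 = 11
d(u, Station 5) = 5 + 2 = 7
d(u, Station 6) = 3 + 2 = 5
d(u, Station 7) = 2 + 0 = 2
d(u, Station 8) = 3 + 8 = 11
d(u, Station 9) = 1 + 8 = 9
The smallest is to Station 7, so u lies in the Voronoi region of Station 7.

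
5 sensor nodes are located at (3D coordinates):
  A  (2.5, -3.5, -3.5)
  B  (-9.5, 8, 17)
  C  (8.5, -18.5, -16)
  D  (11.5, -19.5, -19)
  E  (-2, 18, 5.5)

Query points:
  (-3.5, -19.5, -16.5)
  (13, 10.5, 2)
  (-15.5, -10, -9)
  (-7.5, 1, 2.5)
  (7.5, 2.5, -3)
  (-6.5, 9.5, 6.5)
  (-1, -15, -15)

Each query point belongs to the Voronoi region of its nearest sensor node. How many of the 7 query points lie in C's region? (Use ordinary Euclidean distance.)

(-3.5, -19.5, -16.5) — d² to each: A:461, B:1914.5, C:145.25, D:231.25, E:1892.5 → nearest is C
(13, 10.5, 2) — d² to each: A:336.5, B:737.5, C:1185.25, D:1343.25, E:293.5 → nearest is E
(-15.5, -10, -9) — d² to each: A:396.5, B:1036, C:697.25, D:919.25, E:1176.5 → nearest is A
(-7.5, 1, 2.5) — d² to each: A:156.25, B:263.25, C:978.5, D:1243.5, E:328.25 → nearest is A
(7.5, 2.5, -3) — d² to each: A:61.25, B:719.25, C:611, D:756, E:402.75 → nearest is A
(-6.5, 9.5, 6.5) — d² to each: A:350, B:121.5, C:1515.25, D:1815.25, E:93.5 → nearest is E
(-1, -15, -15) — d² to each: A:276.75, B:1625.25, C:103.5, D:192.5, E:1510.25 → nearest is C
2 of the 7 points have C as nearest.

2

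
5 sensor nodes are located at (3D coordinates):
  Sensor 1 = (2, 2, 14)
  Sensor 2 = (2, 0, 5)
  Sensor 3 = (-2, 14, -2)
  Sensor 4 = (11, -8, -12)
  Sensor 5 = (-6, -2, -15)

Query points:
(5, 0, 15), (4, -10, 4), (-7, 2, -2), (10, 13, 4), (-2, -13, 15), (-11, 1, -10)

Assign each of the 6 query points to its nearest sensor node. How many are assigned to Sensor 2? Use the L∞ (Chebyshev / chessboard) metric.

(5, 0, 15) — d to each: Sensor 1:3, Sensor 2:10, Sensor 3:17, Sensor 4:27, Sensor 5:30 → nearest is Sensor 1
(4, -10, 4) — d to each: Sensor 1:12, Sensor 2:10, Sensor 3:24, Sensor 4:16, Sensor 5:19 → nearest is Sensor 2
(-7, 2, -2) — d to each: Sensor 1:16, Sensor 2:9, Sensor 3:12, Sensor 4:18, Sensor 5:13 → nearest is Sensor 2
(10, 13, 4) — d to each: Sensor 1:11, Sensor 2:13, Sensor 3:12, Sensor 4:21, Sensor 5:19 → nearest is Sensor 1
(-2, -13, 15) — d to each: Sensor 1:15, Sensor 2:13, Sensor 3:27, Sensor 4:27, Sensor 5:30 → nearest is Sensor 2
(-11, 1, -10) — d to each: Sensor 1:24, Sensor 2:15, Sensor 3:13, Sensor 4:22, Sensor 5:5 → nearest is Sensor 5
3 of the 6 points have Sensor 2 as nearest.

3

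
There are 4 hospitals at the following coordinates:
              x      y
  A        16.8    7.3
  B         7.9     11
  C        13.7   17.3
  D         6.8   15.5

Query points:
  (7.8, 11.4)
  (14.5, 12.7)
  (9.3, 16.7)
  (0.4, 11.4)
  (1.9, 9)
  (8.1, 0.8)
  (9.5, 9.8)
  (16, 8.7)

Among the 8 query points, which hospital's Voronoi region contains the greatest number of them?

B

(7.8, 11.4) — d² to each: A:97.81, B:0.17, C:69.62, D:17.81 → nearest is B
(14.5, 12.7) — d² to each: A:34.45, B:46.45, C:21.8, D:67.13 → nearest is C
(9.3, 16.7) — d² to each: A:144.61, B:34.45, C:19.72, D:7.69 → nearest is D
(0.4, 11.4) — d² to each: A:285.77, B:56.41, C:211.7, D:57.77 → nearest is B
(1.9, 9) — d² to each: A:224.9, B:40, C:208.13, D:66.26 → nearest is B
(8.1, 0.8) — d² to each: A:117.94, B:104.08, C:303.61, D:217.78 → nearest is B
(9.5, 9.8) — d² to each: A:59.54, B:4, C:73.89, D:39.78 → nearest is B
(16, 8.7) — d² to each: A:2.6, B:70.9, C:79.25, D:130.88 → nearest is A
Tally — A:1, B:5, C:1, D:1. B captures the most (5).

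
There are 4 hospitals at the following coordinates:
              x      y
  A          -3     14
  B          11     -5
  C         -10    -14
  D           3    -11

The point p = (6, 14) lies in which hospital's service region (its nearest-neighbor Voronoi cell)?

Since √ is increasing, it suffices to compare squared distances:
|pA|² = (6−(-3))² + (14−14)² = 81 + 0 = 81
|pB|² = (6−11)² + (14−(-5))² = 25 + 361 = 386
|pC|² = (6−(-10))² + (14−(-14))² = 256 + 784 = 1040
|pD|² = (6−3)² + (14−(-11))² = 9 + 625 = 634
The smallest is to A, so p lies in the Voronoi region of A.

A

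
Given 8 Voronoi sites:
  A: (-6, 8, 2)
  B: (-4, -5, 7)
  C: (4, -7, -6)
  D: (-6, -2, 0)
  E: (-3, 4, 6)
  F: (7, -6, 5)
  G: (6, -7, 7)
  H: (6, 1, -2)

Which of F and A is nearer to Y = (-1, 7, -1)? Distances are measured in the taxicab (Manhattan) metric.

d(Y,F) = |-1−7| + |7−(-6)| + |-1−5| = 8 + 13 + 6 = 27
d(Y,A) = |-1−(-6)| + |7−8| + |-1−2| = 5 + 1 + 3 = 9
27 > 9, so A is closer.

A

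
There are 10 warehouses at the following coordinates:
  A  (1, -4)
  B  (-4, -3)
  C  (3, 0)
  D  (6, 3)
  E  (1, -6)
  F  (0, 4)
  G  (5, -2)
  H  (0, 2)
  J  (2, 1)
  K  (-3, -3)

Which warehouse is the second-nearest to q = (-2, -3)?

Compare squared distances (the ordering matches that of the actual distances):
|qA|² = (-2−1)² + (-3−(-4))² = 9 + 1 = 10
|qB|² = (-2−(-4))² + (-3−(-3))² = 4 + 0 = 4
|qC|² = (-2−3)² + (-3−0)² = 25 + 9 = 34
|qD|² = (-2−6)² + (-3−3)² = 64 + 36 = 100
|qE|² = (-2−1)² + (-3−(-6))² = 9 + 9 = 18
|qF|² = (-2−0)² + (-3−4)² = 4 + 49 = 53
|qG|² = (-2−5)² + (-3−(-2))² = 49 + 1 = 50
|qH|² = (-2−0)² + (-3−2)² = 4 + 25 = 29
|qJ|² = (-2−2)² + (-3−1)² = 16 + 16 = 32
|qK|² = (-2−(-3))² + (-3−(-3))² = 1 + 0 = 1
Sorted ascending: K, B, A, … — the second-nearest is B.

B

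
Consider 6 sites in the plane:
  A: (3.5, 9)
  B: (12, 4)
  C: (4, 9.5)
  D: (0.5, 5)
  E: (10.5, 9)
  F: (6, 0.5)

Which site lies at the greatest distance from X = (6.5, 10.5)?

F

Compare squared distances (the ordering matches that of the actual distances):
|XA|² = 9 + 2.25 = 11.25
|XB|² = 30.25 + 42.25 = 72.5
|XC|² = 6.25 + 1 = 7.25
|XD|² = 36 + 30.25 = 66.25
|XE|² = 16 + 2.25 = 18.25
|XF|² = 0.25 + 100 = 100.25
The largest is to F.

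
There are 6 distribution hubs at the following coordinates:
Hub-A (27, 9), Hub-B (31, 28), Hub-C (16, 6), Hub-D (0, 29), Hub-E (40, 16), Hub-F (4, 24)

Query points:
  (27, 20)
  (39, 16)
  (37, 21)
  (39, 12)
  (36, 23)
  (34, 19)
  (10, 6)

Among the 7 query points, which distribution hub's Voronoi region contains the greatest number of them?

Hub-E

(27, 20) — d² to each: Hub-A:121, Hub-B:80, Hub-C:317, Hub-D:810, Hub-E:185, Hub-F:545 → nearest is Hub-B
(39, 16) — d² to each: Hub-A:193, Hub-B:208, Hub-C:629, Hub-D:1690, Hub-E:1, Hub-F:1289 → nearest is Hub-E
(37, 21) — d² to each: Hub-A:244, Hub-B:85, Hub-C:666, Hub-D:1433, Hub-E:34, Hub-F:1098 → nearest is Hub-E
(39, 12) — d² to each: Hub-A:153, Hub-B:320, Hub-C:565, Hub-D:1810, Hub-E:17, Hub-F:1369 → nearest is Hub-E
(36, 23) — d² to each: Hub-A:277, Hub-B:50, Hub-C:689, Hub-D:1332, Hub-E:65, Hub-F:1025 → nearest is Hub-B
(34, 19) — d² to each: Hub-A:149, Hub-B:90, Hub-C:493, Hub-D:1256, Hub-E:45, Hub-F:925 → nearest is Hub-E
(10, 6) — d² to each: Hub-A:298, Hub-B:925, Hub-C:36, Hub-D:629, Hub-E:1000, Hub-F:360 → nearest is Hub-C
Tally — Hub-B:2, Hub-C:1, Hub-E:4. Hub-E captures the most (4).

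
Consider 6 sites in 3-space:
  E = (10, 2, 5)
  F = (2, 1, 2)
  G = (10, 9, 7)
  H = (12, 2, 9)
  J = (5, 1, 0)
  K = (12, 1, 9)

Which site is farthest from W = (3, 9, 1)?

Since √ is increasing, it suffices to compare squared distances:
|WE|² = (3−10)² + (9−2)² + (1−5)² = 49 + 49 + 16 = 114
|WF|² = (3−2)² + (9−1)² + (1−2)² = 1 + 64 + 1 = 66
|WG|² = (3−10)² + (9−9)² + (1−7)² = 49 + 0 + 36 = 85
|WH|² = (3−12)² + (9−2)² + (1−9)² = 81 + 49 + 64 = 194
|WJ|² = (3−5)² + (9−1)² + (1−0)² = 4 + 64 + 1 = 69
|WK|² = (3−12)² + (9−1)² + (1−9)² = 81 + 64 + 64 = 209
The largest is to K.

K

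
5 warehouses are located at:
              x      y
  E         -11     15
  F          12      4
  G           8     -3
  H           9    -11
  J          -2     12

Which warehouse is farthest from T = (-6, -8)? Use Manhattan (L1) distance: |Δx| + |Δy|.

F

d(T,E) = 5 + 23 = 28
d(T,F) = 18 + 12 = 30
d(T,G) = 14 + 5 = 19
d(T,H) = 15 + 3 = 18
d(T,J) = 4 + 20 = 24
The largest is to F.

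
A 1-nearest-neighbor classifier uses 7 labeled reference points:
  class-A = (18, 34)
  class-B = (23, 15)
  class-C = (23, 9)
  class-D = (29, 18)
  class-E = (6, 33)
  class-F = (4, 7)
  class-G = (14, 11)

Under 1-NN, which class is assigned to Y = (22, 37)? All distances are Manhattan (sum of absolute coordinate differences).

d(Y, class-A) = |22−18| + |37−34| = 4 + 3 = 7
d(Y, class-B) = |22−23| + |37−15| = 1 + 22 = 23
d(Y, class-C) = |22−23| + |37−9| = 1 + 28 = 29
d(Y, class-D) = |22−29| + |37−18| = 7 + 19 = 26
d(Y, class-E) = |22−6| + |37−33| = 16 + 4 = 20
d(Y, class-F) = |22−4| + |37−7| = 18 + 30 = 48
d(Y, class-G) = |22−14| + |37−11| = 8 + 26 = 34
class-A is nearest.

class-A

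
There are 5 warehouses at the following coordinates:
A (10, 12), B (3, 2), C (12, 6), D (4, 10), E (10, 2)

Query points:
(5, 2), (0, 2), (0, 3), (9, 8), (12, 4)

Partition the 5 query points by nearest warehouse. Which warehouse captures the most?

(5, 2) — d² to each: A:125, B:4, C:65, D:65, E:25 → nearest is B
(0, 2) — d² to each: A:200, B:9, C:160, D:80, E:100 → nearest is B
(0, 3) — d² to each: A:181, B:10, C:153, D:65, E:101 → nearest is B
(9, 8) — d² to each: A:17, B:72, C:13, D:29, E:37 → nearest is C
(12, 4) — d² to each: A:68, B:85, C:4, D:100, E:8 → nearest is C
Tally — B:3, C:2. B captures the most (3).

B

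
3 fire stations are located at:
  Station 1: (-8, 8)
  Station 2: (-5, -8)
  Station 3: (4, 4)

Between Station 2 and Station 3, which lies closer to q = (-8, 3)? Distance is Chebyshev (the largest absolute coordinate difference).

d(q, Station 2) = max(3, 11) = 11
d(q, Station 3) = max(12, 1) = 12
11 < 12, so Station 2 is closer.

Station 2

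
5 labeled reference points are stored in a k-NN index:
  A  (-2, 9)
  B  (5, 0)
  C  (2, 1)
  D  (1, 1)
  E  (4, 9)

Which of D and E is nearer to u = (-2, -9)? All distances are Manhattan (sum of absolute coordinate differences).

D

d(u,D) = |-2−1| + |-9−1| = 3 + 10 = 13
d(u,E) = |-2−4| + |-9−9| = 6 + 18 = 24
13 < 24, so D is closer.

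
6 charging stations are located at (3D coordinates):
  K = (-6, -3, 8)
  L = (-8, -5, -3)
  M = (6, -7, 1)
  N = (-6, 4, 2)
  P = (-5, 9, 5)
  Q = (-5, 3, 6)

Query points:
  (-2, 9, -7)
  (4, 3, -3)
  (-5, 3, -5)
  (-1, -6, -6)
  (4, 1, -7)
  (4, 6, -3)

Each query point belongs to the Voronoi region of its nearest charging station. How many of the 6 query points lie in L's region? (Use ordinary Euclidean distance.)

1

(-2, 9, -7) — d² to each: K:385, L:248, M:384, N:122, P:153, Q:214 → nearest is N
(4, 3, -3) — d² to each: K:257, L:208, M:120, N:126, P:181, Q:162 → nearest is M
(-5, 3, -5) — d² to each: K:206, L:77, M:257, N:51, P:136, Q:121 → nearest is N
(-1, -6, -6) — d² to each: K:230, L:59, M:99, N:189, P:362, Q:241 → nearest is L
(4, 1, -7) — d² to each: K:341, L:196, M:132, N:190, P:289, Q:254 → nearest is M
(4, 6, -3) — d² to each: K:302, L:265, M:189, N:129, P:154, Q:171 → nearest is N
1 of the 6 points has L as nearest.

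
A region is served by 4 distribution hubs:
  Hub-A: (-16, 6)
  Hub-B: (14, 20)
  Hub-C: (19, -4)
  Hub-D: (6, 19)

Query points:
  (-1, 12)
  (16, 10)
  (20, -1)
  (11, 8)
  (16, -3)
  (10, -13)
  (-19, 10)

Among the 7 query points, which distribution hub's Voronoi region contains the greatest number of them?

Hub-C

(-1, 12) — d² to each: Hub-A:261, Hub-B:289, Hub-C:656, Hub-D:98 → nearest is Hub-D
(16, 10) — d² to each: Hub-A:1040, Hub-B:104, Hub-C:205, Hub-D:181 → nearest is Hub-B
(20, -1) — d² to each: Hub-A:1345, Hub-B:477, Hub-C:10, Hub-D:596 → nearest is Hub-C
(11, 8) — d² to each: Hub-A:733, Hub-B:153, Hub-C:208, Hub-D:146 → nearest is Hub-D
(16, -3) — d² to each: Hub-A:1105, Hub-B:533, Hub-C:10, Hub-D:584 → nearest is Hub-C
(10, -13) — d² to each: Hub-A:1037, Hub-B:1105, Hub-C:162, Hub-D:1040 → nearest is Hub-C
(-19, 10) — d² to each: Hub-A:25, Hub-B:1189, Hub-C:1640, Hub-D:706 → nearest is Hub-A
Tally — Hub-A:1, Hub-B:1, Hub-C:3, Hub-D:2. Hub-C captures the most (3).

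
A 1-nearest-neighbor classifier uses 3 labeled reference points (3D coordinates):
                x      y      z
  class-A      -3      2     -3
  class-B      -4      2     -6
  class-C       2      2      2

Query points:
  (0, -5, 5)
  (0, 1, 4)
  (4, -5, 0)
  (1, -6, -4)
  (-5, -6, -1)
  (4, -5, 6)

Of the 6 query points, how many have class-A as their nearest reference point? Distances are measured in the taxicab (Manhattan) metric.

2

(0, -5, 5) — d to each: class-A:18, class-B:22, class-C:12 → nearest is class-C
(0, 1, 4) — d to each: class-A:11, class-B:15, class-C:5 → nearest is class-C
(4, -5, 0) — d to each: class-A:17, class-B:21, class-C:11 → nearest is class-C
(1, -6, -4) — d to each: class-A:13, class-B:15, class-C:15 → nearest is class-A
(-5, -6, -1) — d to each: class-A:12, class-B:14, class-C:18 → nearest is class-A
(4, -5, 6) — d to each: class-A:23, class-B:27, class-C:13 → nearest is class-C
2 of the 6 points have class-A as nearest.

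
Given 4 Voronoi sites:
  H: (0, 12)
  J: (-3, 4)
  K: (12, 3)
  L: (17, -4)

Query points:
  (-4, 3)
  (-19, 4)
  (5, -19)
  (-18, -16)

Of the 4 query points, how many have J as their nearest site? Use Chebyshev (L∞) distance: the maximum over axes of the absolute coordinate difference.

(-4, 3) — d to each: H:9, J:1, K:16, L:21 → nearest is J
(-19, 4) — d to each: H:19, J:16, K:31, L:36 → nearest is J
(5, -19) — d to each: H:31, J:23, K:22, L:15 → nearest is L
(-18, -16) — d to each: H:28, J:20, K:30, L:35 → nearest is J
3 of the 4 points have J as nearest.

3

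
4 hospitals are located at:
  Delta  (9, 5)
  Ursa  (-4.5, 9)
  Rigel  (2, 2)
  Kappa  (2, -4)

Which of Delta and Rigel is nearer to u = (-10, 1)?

Compare squared distances:
d²(u, Delta) = (-10−9)² + (1−5)² = 361 + 16 = 377
d²(u, Rigel) = (-10−2)² + (1−2)² = 144 + 1 = 145
377 > 145, so Rigel is closer.

Rigel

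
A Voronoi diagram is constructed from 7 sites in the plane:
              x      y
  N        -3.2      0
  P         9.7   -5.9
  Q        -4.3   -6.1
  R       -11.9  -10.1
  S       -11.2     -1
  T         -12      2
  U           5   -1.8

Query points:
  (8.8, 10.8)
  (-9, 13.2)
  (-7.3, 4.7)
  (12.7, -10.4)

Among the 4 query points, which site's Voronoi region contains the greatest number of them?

(8.8, 10.8) — d² to each: N:260.64, P:279.7, Q:457.22, R:865.3, S:539.24, T:510.08, U:173.2 → nearest is U
(-9, 13.2) — d² to each: N:207.88, P:714.5, Q:394.58, R:551.3, S:206.48, T:134.44, U:421 → nearest is T
(-7.3, 4.7) — d² to each: N:38.9, P:401.36, Q:125.64, R:240.2, S:47.7, T:29.38, U:193.54 → nearest is T
(12.7, -10.4) — d² to each: N:360.97, P:29.25, Q:307.49, R:605.25, S:659.57, T:763.85, U:133.25 → nearest is P
Tally — P:1, T:2, U:1. T captures the most (2).

T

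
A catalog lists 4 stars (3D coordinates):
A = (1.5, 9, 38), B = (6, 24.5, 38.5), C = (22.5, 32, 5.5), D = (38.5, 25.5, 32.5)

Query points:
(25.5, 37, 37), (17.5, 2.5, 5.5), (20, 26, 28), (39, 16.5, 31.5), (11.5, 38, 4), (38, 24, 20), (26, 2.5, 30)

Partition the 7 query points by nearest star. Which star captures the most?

(25.5, 37, 37) — d² to each: A:1361, B:538.75, C:1026.25, D:321.5 → nearest is D
(17.5, 2.5, 5.5) — d² to each: A:1354.5, B:1705.25, C:895.25, D:1699 → nearest is C
(20, 26, 28) — d² to each: A:731.25, B:308.5, C:548.5, D:362.75 → nearest is B
(39, 16.5, 31.5) — d² to each: A:1504.75, B:1202, C:1188.5, D:82.25 → nearest is D
(11.5, 38, 4) — d² to each: A:2097, B:1402.75, C:159.25, D:1697.5 → nearest is C
(38, 24, 20) — d² to each: A:1881.25, B:1366.5, C:514.5, D:158.75 → nearest is D
(26, 2.5, 30) — d² to each: A:706.5, B:956.25, C:1482.75, D:691.5 → nearest is D
Tally — B:1, C:2, D:4. D captures the most (4).

D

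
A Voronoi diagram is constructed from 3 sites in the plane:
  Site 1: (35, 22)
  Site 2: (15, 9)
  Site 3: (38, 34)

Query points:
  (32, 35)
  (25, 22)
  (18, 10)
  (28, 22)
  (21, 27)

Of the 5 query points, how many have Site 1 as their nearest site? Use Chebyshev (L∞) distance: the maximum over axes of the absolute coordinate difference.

(32, 35) — d to each: Site 1:13, Site 2:26, Site 3:6 → nearest is Site 3
(25, 22) — d to each: Site 1:10, Site 2:13, Site 3:13 → nearest is Site 1
(18, 10) — d to each: Site 1:17, Site 2:3, Site 3:24 → nearest is Site 2
(28, 22) — d to each: Site 1:7, Site 2:13, Site 3:12 → nearest is Site 1
(21, 27) — d to each: Site 1:14, Site 2:18, Site 3:17 → nearest is Site 1
3 of the 5 points have Site 1 as nearest.

3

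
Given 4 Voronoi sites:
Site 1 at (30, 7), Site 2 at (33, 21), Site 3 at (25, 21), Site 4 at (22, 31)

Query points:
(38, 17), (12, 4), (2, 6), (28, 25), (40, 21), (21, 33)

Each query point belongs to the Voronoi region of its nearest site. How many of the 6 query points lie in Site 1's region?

1

(38, 17) — d² to each: Site 1:164, Site 2:41, Site 3:185, Site 4:452 → nearest is Site 2
(12, 4) — d² to each: Site 1:333, Site 2:730, Site 3:458, Site 4:829 → nearest is Site 1
(2, 6) — d² to each: Site 1:785, Site 2:1186, Site 3:754, Site 4:1025 → nearest is Site 3
(28, 25) — d² to each: Site 1:328, Site 2:41, Site 3:25, Site 4:72 → nearest is Site 3
(40, 21) — d² to each: Site 1:296, Site 2:49, Site 3:225, Site 4:424 → nearest is Site 2
(21, 33) — d² to each: Site 1:757, Site 2:288, Site 3:160, Site 4:5 → nearest is Site 4
1 of the 6 points has Site 1 as nearest.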